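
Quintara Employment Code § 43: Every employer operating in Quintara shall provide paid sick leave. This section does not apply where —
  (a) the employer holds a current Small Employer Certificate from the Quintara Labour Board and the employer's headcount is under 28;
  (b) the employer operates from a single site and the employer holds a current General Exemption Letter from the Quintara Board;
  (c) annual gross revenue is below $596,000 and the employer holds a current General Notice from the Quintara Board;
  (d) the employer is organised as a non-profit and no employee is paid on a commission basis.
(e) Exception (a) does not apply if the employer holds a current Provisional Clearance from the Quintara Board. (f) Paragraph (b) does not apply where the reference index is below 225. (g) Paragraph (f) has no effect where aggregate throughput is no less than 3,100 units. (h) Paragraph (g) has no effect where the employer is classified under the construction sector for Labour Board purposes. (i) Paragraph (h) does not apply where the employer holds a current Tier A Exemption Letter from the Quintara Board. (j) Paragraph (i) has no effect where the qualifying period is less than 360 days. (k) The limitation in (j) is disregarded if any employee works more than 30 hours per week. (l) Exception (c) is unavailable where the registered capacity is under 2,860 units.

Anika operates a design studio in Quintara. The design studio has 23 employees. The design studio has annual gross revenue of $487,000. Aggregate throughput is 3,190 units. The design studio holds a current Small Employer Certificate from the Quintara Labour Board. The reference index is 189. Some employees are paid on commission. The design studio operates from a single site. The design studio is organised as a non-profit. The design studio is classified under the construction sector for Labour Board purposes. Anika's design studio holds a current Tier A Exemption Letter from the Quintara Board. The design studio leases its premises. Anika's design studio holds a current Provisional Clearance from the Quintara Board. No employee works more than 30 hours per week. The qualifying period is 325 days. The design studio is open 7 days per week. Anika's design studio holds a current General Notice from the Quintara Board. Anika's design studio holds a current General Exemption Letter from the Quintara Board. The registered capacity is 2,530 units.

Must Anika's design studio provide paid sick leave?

Yes — Anika's design studio must provide paid sick leave.

Exception (a): a current Small Employer Certificate is held; the employer's headcount is 23, under the 28 limit — every condition holds. Turning to paragraph (e): (e) is triggered — a current Provisional Clearance is held. So (a) is unavailable.
All of (b)'s requirements are met (the employer operates from a single site; a current General Exemption Letter is held). Turning to paragraphs (f)–(k): (f) operates against (b): the reference index is 189, below the 225 limit. (g) would limit (f) — aggregate throughput is 3,190 units, meeting the 3,100 units threshold — but (h) sets (g) aside: (h) applies — the design studio is classified under the construction sector. (i) is triggered (a current Tier A Exemption Letter is held), but is displaced by (j): (j) operates against (i): the qualifying period is 325 days, less than the 360 days limit. (k), which would lift (j), is inapplicable — no employee exceeds 30 hours/week. So (b) is unavailable.
Exception (c): annual gross revenue is $487,000, below the $596,000 limit; a current General Notice is held — every condition holds. But applying paragraph (l): (l) operates against (c): the registered capacity is 2,530 units, under the 2,860 units limit. So (c) is unavailable.
Exception (d) fails — some employees are paid on commission.
None of the exceptions is available; § 43 applies in full.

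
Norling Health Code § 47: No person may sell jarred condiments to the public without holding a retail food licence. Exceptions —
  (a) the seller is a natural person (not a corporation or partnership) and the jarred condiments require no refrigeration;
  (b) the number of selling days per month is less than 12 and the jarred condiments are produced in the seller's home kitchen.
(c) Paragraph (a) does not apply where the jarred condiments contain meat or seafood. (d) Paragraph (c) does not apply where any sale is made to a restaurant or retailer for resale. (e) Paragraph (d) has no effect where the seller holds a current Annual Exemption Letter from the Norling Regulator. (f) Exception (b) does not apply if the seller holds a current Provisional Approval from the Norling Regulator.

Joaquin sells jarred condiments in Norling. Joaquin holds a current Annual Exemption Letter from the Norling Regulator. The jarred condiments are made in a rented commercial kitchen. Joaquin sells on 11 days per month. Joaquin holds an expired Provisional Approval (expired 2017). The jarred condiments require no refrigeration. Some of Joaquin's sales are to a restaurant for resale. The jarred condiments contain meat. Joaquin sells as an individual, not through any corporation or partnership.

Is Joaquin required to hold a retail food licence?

All of (a)'s requirements are met (the seller is a natural person; the jarred condiments are shelf-stable). Turning to paragraphs (c)–(e): (c) operates against (a): the jarred condiments contain meat. (d) would limit (c) — some sales are to a restaurant for resale — but (e) sets (d) aside: (e) is triggered — a current Annual Exemption Letter is held. (a) is therefore removed.
Exception (b) does not apply: the jarred condiments are made in a commercial kitchen, not a home kitchen.
No exception is made out. Joaquin falls within the general rule.

Yes — Joaquin must hold a retail food licence.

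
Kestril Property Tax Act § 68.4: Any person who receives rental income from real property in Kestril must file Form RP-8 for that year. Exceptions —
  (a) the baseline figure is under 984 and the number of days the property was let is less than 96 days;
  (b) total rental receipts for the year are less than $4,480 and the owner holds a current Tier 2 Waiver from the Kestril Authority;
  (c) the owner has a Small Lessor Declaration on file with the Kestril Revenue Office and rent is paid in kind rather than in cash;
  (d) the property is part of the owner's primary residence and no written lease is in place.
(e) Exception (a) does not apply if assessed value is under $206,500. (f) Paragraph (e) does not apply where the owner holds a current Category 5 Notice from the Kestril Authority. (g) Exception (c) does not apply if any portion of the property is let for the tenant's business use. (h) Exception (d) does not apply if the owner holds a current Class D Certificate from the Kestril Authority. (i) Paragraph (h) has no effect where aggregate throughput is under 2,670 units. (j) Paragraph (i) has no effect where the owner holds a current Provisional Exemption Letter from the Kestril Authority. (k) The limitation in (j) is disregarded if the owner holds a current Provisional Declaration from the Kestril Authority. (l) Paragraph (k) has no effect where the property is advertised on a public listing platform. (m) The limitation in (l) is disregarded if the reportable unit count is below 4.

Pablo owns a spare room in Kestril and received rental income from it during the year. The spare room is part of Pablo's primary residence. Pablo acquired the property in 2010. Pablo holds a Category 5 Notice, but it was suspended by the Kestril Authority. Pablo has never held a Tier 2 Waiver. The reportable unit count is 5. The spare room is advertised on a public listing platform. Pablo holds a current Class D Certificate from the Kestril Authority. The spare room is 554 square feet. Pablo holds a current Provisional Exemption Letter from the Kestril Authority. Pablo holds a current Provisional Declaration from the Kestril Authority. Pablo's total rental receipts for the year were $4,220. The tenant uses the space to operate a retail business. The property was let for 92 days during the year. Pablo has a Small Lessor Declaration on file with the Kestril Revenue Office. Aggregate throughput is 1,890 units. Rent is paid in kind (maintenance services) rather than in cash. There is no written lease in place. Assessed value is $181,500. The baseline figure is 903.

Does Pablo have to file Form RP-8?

Exception (a): the baseline figure is 903, under the 984 limit; the number of days the property was let is 92 days, less than the 96 days limit — every condition holds. But: (e) operates against (a): assessed value is $181,500, under the $206,500 limit. (f), which would lift (e), is not engaged — the Category 5 Notice is not current. So (a) is unavailable.
Exception (b) fails — no current Tier 2 Waiver is held.
Exception (c)'s conditions are all satisfied: a Small Lessor Declaration is on file; rent is paid in kind. But: (g) applies — the space is let for business use. So (c) is unavailable.
Exception (d)'s conditions are all satisfied: the spare room is part of the primary residence; there is no written lease. But: (h) is engaged — a current Class D Certificate is held. (i) operates (aggregate throughput is 1,890 units, under the 2,670 units limit), but yields to (j): (j) operates against (i): a current Provisional Exemption Letter is held. (k) would limit (j) — a current Provisional Declaration is held — but (l) sets (k) aside: (l) operates against (k): the property is publicly advertised. (m), which would lift (l), is not triggered — the reportable unit count is 5, not below 4. (d) is therefore removed.
No exception displaces § 68.4.

Yes — Pablo must file Form RP-8.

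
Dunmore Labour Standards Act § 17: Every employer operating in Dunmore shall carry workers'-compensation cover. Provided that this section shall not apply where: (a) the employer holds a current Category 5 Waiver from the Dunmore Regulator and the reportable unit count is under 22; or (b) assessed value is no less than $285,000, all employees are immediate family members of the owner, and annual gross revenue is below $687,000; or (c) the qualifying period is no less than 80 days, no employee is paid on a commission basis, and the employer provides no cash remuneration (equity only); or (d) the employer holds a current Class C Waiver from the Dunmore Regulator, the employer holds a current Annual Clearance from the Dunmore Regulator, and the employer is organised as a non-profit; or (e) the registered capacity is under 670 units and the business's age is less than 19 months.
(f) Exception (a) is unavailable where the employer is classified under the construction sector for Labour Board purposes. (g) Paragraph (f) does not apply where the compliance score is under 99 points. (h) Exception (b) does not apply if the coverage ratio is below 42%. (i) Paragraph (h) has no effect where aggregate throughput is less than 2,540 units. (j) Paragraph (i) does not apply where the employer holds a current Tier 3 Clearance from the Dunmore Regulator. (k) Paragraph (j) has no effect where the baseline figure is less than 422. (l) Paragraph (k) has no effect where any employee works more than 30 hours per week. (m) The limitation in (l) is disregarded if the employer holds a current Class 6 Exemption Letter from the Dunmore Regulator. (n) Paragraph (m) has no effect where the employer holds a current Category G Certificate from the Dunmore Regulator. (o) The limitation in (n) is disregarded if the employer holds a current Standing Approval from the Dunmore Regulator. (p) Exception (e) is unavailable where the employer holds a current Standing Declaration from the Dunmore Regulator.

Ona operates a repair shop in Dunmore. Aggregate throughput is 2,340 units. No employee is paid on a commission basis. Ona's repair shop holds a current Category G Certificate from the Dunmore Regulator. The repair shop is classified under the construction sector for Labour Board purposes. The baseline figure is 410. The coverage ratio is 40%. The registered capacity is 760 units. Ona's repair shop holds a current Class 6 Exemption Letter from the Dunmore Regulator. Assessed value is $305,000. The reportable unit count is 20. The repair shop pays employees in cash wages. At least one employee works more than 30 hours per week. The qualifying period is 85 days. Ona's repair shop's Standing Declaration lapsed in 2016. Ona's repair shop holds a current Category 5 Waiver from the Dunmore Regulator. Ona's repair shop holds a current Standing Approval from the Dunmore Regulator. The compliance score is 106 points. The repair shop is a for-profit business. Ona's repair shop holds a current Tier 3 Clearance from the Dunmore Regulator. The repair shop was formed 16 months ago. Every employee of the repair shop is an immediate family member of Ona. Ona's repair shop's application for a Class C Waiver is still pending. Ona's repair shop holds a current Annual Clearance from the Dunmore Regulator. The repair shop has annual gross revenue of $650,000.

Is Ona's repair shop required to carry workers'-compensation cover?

Exception (a): a current Category 5 Waiver is held; the reportable unit count is 20, under the 22 limit — every condition holds. But applying paragraphs (f)–(g): (f) operates against (a): the repair shop is classified under the construction sector. (g), which would lift (f), is inapplicable — the compliance score is 106 points, not under 99 points. So (a) is unavailable.
Exception (b): assessed value is $305,000, meeting the $285,000 threshold; every employee is an immediate family member; annual gross revenue is $650,000, below the $687,000 limit — every condition holds. Applying paragraphs (h)–(o): (h) would limit (b) — the coverage ratio is 40%, below the 42% limit — but (i) sets (h) aside: (i) operates against (h): aggregate throughput is 2,340 units, less than the 2,540 units limit. (j) would limit (i) — a current Tier 3 Clearance is held — but (k) sets (j) aside: (k) operates against (j): the baseline figure is 410, less than the 422 limit. (l) would limit (k) — at least one employee exceeds 30 hours/week — but (m) sets (l) aside: (m) operates against (l): a current Class 6 Exemption Letter is held. (n) is engaged (a current Category G Certificate is held), but is itself disapplied by (o): (o) operates — a current Standing Approval is held. Exception (b) stands.
Exception (c) does not apply: employees are paid cash wages.
Exception (d) requires that the employer holds a current Class C Waiver from the Dunmore Regulator; but the Class C Waiver is not current, so (d) is unavailable.
Exception (e) does not apply: the registered capacity is 760 units, not under 670 units.

No — exception (b) applies; Ona's repair shop is not required to carry workers'-compensation cover.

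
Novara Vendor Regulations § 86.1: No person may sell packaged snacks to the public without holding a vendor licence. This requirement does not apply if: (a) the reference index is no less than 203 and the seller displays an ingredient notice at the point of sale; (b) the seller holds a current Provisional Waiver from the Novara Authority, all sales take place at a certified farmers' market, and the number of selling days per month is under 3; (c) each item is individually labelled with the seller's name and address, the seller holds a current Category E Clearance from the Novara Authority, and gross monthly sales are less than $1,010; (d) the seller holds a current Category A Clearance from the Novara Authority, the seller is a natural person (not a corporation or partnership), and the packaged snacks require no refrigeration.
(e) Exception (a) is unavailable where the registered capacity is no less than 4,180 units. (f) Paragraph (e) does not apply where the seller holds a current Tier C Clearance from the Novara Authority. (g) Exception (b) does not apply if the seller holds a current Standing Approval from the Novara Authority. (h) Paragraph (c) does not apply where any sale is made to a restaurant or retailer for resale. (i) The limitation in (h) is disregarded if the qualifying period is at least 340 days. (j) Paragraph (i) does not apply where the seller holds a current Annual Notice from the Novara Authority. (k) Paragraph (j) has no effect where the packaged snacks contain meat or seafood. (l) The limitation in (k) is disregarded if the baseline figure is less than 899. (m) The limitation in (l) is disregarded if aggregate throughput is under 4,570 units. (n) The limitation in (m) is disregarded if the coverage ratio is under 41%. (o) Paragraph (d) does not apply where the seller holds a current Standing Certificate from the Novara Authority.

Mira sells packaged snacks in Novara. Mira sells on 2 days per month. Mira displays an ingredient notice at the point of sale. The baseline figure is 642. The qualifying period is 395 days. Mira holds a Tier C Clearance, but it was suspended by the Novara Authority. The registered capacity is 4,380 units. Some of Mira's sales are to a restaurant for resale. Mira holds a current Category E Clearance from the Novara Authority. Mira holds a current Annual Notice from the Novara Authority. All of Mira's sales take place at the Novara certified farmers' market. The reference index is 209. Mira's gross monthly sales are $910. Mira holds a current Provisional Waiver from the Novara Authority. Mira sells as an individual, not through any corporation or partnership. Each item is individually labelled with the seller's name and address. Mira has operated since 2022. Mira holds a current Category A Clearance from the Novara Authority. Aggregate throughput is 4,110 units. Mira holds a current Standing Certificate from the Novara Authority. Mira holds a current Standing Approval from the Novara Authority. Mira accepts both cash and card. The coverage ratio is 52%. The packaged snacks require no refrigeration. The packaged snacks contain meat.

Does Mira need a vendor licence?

Exception (a)'s conditions are all satisfied: the reference index is 209, meeting the 203 threshold; an ingredient notice is displayed. But applying paragraphs (e)–(f): (e) operates against (a): the registered capacity is 4,380 units, meeting the 4,180 units threshold. (f), which would lift (e), does not operate here — no current Tier C Clearance is held. (a) is therefore removed.
All of (b)'s requirements are met (a current Provisional Waiver is held; all sales are at a certified farmers' market; the number of selling days per month is 2, under the 3 limit). However, paragraph (g) must be considered: (g) operates against (b): a current Standing Approval is held. So (b) is unavailable.
Exception (c) is satisfied on its face — items are individually labelled; a current Category E Clearance is held; gross monthly sales are $910, less than the $1,010 limit. Considering the limiting provisions: (h) would limit (c) — some sales are to a restaurant for resale — but (i) sets (h) aside: (i) is triggered — the qualifying period is 395 days, meeting the 340 days threshold. (j) is engaged (a current Annual Notice is held), but is itself disapplied by (k): (k) is engaged — the packaged snacks contain meat. (l) is triggered (the baseline figure is 642, less than the 899 limit), but yields to (m): (m) is engaged — aggregate throughput is 4,110 units, under the 4,570 units limit. (n) does not operate here (the coverage ratio is 52%, not under 41%), so (m) stands. So (c) applies.
All of (d)'s requirements are met (a current Category A Clearance is held; the seller is a natural person; the packaged snacks are shelf-stable). However, paragraph (o) must be considered: (o) operates against (d): a current Standing Certificate is held. Exception (d) does not apply.

No — exception (c) applies; Mira is not required to hold a vendor licence.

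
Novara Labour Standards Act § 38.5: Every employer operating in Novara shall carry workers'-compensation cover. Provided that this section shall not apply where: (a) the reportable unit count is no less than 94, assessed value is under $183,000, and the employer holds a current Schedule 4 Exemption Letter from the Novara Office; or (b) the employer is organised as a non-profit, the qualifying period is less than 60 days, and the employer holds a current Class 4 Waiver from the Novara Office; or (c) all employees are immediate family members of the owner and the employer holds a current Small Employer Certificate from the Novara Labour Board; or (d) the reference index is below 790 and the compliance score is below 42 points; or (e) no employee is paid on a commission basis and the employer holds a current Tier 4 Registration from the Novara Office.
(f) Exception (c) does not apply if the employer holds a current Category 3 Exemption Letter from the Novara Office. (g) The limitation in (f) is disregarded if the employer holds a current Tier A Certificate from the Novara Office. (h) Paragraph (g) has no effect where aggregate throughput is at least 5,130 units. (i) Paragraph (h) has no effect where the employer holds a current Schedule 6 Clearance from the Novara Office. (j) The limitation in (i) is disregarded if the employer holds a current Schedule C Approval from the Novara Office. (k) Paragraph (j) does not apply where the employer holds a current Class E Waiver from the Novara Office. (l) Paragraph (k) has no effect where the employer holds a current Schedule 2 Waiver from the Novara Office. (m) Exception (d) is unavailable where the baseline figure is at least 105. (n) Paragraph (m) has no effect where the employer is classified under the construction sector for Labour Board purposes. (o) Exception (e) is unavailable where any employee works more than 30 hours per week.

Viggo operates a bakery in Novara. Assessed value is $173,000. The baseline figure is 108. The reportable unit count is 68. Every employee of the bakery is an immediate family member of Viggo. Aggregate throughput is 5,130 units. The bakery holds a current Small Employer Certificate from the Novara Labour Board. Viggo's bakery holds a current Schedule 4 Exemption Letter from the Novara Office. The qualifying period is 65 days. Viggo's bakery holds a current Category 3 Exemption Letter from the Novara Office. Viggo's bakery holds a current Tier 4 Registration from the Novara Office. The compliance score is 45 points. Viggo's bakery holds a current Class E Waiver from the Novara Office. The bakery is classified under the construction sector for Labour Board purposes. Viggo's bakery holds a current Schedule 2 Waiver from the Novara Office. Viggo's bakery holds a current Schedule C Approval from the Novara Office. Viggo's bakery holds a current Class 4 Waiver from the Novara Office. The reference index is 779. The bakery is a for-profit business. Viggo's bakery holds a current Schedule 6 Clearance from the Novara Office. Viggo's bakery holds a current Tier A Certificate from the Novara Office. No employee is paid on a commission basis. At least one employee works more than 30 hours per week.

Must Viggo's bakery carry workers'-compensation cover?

Yes — Viggo's bakery must carry workers'-compensation cover.

Exception (a) does not apply: the reportable unit count is 68, short of 94.
Exception (b) fails — the employer is for-profit.
Exception (c) is satisfied on its face — every employee is an immediate family member; a current Small Employer Certificate is held. But applying paragraphs (f)–(l): (f) is triggered — a current Category 3 Exemption Letter is held. (g) would limit (f) — a current Tier A Certificate is held — but (h) sets (g) aside: (h) operates against (g): aggregate throughput is 5,130 units, meeting the 5,130 units threshold. (i) would limit (h) — a current Schedule 6 Clearance is held — but (j) sets (i) aside: (j) is triggered — a current Schedule C Approval is held. (k) operates (a current Class E Waiver is held), but is displaced by (l): (l) operates against (k): a current Schedule 2 Waiver is held. Exception (c) does not apply.
Exception (d) requires that the compliance score is below 42 points; but the compliance score is 45 points, not below 42 points, so (d) is unavailable.
Exception (e) is satisfied on its face — no employee is paid on commission; a current Tier 4 Registration is held. But applying paragraph (o): (o) operates against (e): at least one employee exceeds 30 hours/week. So (e) is unavailable.
No exception is made out. Viggo's bakery falls within the general rule.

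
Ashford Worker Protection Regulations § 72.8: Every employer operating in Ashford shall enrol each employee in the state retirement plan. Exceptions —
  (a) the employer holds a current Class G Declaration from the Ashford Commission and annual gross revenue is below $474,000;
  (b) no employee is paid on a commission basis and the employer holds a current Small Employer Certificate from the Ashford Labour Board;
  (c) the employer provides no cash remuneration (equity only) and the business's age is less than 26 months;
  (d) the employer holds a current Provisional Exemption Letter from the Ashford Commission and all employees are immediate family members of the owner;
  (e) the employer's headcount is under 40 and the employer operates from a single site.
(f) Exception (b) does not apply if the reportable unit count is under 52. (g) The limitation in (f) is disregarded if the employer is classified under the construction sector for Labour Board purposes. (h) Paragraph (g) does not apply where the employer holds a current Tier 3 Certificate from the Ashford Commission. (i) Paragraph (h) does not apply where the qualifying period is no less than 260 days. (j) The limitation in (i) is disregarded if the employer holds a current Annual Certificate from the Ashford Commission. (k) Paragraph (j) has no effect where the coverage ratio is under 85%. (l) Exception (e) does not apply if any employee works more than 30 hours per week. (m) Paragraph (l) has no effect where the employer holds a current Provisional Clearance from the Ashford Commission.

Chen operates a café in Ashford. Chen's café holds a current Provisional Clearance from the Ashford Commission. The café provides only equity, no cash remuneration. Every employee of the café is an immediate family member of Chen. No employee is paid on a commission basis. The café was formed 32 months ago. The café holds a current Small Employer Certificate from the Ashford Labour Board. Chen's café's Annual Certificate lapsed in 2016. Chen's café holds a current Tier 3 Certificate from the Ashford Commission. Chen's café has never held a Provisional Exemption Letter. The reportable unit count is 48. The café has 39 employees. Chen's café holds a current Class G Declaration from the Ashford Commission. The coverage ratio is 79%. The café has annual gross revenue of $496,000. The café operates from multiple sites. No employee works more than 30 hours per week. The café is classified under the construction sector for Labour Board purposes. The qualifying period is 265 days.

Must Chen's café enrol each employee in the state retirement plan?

Exception (a) requires that annual gross revenue is below $474,000; but annual gross revenue is $496,000, not below $474,000, so (a) is unavailable.
Exception (b): no employee is paid on commission; a current Small Employer Certificate is held — every condition holds. Applying paragraphs (f)–(k): (f) would limit (b) — the reportable unit count is 48, under the 52 limit — but (g) sets (f) aside: (g) operates against (f): the café is classified under the construction sector. (h) applies (a current Tier 3 Certificate is held), but is displaced by (i): (i) is triggered — the qualifying period is 265 days, meeting the 260 days threshold. (j), which would lift (i), does not operate here — there is no Annual Certificate in force. Exception (b) stands.
Exception (c) requires that the business's age is less than 26 months; but the business's age is 32 months, not less than 26 months, so (c) is unavailable.
Exception (d) requires that the employer holds a current Provisional Exemption Letter from the Ashford Commission; but there is no Provisional Exemption Letter in force, so (d) is unavailable.
Exception (e) does not apply: the employer operates from multiple sites.

No — exception (b) applies; Chen's café is not required to enrol each employee in the state retirement plan.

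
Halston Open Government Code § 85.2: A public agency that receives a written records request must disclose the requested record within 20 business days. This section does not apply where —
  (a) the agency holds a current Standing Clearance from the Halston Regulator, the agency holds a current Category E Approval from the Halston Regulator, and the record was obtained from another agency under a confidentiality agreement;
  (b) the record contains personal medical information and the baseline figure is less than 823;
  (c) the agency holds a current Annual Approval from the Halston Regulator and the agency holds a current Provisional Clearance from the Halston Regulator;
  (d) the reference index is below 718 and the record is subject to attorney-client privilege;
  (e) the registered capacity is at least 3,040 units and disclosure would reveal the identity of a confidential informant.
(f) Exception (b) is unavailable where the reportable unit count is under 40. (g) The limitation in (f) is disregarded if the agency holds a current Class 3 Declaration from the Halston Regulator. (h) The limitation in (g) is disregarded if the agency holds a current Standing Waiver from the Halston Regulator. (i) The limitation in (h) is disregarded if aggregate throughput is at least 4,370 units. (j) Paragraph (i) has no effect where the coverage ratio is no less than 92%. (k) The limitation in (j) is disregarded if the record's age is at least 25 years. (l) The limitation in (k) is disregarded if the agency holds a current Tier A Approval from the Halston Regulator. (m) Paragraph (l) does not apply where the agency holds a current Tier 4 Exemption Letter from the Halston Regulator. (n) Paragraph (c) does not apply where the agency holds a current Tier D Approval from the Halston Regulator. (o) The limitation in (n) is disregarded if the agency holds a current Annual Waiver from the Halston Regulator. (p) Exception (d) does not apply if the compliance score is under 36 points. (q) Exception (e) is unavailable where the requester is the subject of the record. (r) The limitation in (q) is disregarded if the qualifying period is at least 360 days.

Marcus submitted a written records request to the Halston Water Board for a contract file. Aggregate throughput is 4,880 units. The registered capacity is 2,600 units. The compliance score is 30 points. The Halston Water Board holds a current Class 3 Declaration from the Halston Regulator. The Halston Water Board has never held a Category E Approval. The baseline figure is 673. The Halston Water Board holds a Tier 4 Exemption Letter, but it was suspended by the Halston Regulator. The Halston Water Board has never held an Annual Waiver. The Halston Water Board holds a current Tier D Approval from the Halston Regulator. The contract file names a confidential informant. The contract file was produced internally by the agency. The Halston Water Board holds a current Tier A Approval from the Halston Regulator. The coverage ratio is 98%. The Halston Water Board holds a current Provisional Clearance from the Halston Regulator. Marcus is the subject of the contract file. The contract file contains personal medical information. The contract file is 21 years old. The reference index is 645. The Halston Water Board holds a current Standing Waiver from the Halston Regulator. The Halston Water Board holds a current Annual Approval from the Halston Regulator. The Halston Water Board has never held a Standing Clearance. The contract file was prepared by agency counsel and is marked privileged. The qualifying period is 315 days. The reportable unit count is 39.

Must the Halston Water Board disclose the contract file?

Yes — the Halston Water Board must disclose the contract file.

Exception (a) requires that the agency holds a current Standing Clearance from the Halston Regulator; but no current Standing Clearance is held, so (a) is unavailable.
Exception (b): the contract file contains personal medical information; the baseline figure is 673, less than the 823 limit — every condition holds. However, paragraphs (f)–(m) must be considered: (f) is triggered — the reportable unit count is 39, under the 40 limit. (g) would limit (f) — a current Class 3 Declaration is held — but (h) sets (g) aside: (h) is triggered — a current Standing Waiver is held. (i) would limit (h) — aggregate throughput is 4,880 units, meeting the 4,370 units threshold — but (j) sets (i) aside: (j) applies — the coverage ratio is 98%, meeting the 92% threshold. (k), which would lift (j), is not triggered — the record's age is 21 years, short of 25 years. Exception (b) does not apply.
All of (c)'s requirements are met (a current Annual Approval is held; a current Provisional Clearance is held). But: (n) operates against (c): a current Tier D Approval is held. (o), which would lift (n), does not operate here — no current Annual Waiver is held. Exception (c) does not apply.
All of (d)'s requirements are met (the reference index is 645, below the 718 limit; the contract file is privileged). But applying paragraph (p): (p) operates against (d): the compliance score is 30 points, under the 36 points limit. Exception (d) does not apply.
Exception (e) requires that the registered capacity is at least 3,040 units; but the registered capacity is 2,600 units, short of 3,040 units, so (e) is unavailable.
No exception displaces § 85.2.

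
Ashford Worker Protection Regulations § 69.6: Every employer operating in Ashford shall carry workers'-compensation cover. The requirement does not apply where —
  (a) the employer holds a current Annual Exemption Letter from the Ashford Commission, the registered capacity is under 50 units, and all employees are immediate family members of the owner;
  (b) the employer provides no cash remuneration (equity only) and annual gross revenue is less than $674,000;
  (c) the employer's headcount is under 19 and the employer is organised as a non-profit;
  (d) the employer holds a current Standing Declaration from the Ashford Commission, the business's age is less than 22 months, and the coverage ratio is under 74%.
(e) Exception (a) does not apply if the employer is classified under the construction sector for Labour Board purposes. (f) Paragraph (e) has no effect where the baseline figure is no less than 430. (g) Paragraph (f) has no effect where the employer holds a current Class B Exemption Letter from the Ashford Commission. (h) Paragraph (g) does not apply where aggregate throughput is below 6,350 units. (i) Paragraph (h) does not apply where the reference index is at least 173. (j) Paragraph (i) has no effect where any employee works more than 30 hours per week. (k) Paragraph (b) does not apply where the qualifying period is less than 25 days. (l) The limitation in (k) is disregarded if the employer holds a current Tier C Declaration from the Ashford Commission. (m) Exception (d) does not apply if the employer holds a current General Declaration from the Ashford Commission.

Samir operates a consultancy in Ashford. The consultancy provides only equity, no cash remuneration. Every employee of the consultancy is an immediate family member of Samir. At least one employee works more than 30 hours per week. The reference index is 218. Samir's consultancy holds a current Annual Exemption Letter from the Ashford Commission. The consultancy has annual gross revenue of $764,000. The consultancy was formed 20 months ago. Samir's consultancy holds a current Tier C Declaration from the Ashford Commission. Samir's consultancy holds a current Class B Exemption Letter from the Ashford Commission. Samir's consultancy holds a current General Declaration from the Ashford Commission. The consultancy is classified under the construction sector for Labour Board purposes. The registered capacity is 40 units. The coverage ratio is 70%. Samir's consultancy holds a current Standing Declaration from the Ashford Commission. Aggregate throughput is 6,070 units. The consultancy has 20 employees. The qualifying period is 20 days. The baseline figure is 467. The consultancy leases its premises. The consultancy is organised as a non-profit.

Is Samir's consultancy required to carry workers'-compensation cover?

Exception (a): a current Annual Exemption Letter is held; the registered capacity is 40 units, under the 50 units limit; every employee is an immediate family member — every condition holds. Considering the limiting provisions: (e) would limit (a) — the consultancy is classified under the construction sector — but (f) sets (e) aside: (f) operates — the baseline figure is 467, meeting the 430 threshold. (g) operates (a current Class B Exemption Letter is held), but is set aside by (h): (h) operates against (g): aggregate throughput is 6,070 units, below the 6,350 units limit. (i) applies (the reference index is 218, meeting the 173 threshold), but is displaced by (j): (j) is engaged — at least one employee exceeds 30 hours/week. Exception (a) stands.
Exception (b) requires that annual gross revenue is less than $674,000; but annual gross revenue is $764,000, not less than $674,000, so (b) is unavailable.
Exception (c) requires that the employer's headcount is under 19; but the employer's headcount is 20, not under 19, so (c) is unavailable.
Exception (d) is satisfied on its face — a current Standing Declaration is held; the business's age is 20 months, less than the 22 months limit; the coverage ratio is 70%, under the 74% limit. But applying paragraph (m): (m) applies — a current General Declaration is held. (d) is therefore removed.

No — exception (a) applies; Samir's consultancy is not required to carry workers'-compensation cover.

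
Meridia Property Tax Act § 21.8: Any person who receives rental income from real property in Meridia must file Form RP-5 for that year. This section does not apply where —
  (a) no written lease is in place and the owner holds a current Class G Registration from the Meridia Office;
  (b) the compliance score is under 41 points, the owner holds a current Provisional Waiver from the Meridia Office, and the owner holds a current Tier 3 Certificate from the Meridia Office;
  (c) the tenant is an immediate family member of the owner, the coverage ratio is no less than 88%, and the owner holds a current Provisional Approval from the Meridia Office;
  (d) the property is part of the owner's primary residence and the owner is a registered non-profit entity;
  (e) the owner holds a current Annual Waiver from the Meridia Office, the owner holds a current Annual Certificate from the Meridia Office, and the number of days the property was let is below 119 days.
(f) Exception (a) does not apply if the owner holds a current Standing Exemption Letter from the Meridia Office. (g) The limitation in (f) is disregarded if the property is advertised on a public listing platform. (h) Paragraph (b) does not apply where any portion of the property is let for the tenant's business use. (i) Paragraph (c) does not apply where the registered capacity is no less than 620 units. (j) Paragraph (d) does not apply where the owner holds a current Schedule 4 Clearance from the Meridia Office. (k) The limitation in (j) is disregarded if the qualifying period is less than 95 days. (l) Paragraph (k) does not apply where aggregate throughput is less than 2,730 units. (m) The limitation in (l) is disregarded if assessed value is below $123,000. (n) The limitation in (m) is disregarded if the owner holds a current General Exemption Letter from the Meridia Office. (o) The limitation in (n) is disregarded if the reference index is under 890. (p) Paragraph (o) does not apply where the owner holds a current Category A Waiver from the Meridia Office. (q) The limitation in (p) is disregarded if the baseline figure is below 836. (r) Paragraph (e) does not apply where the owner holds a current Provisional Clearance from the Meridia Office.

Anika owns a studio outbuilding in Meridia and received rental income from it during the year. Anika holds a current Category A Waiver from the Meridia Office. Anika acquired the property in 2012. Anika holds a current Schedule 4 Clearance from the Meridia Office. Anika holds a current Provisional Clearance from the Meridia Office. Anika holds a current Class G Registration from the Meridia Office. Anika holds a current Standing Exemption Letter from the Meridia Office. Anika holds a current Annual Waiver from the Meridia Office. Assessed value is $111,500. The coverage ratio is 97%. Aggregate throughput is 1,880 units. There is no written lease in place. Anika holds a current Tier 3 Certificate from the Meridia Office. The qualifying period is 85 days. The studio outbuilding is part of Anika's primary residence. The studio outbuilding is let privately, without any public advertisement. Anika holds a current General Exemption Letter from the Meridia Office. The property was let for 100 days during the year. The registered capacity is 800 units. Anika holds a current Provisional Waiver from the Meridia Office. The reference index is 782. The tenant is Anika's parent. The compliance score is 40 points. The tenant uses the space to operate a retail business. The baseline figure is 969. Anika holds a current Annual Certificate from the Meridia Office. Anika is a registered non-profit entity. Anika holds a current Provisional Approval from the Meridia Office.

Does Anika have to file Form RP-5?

Yes — Anika must file Form RP-5.

Exception (a)'s conditions are all satisfied: there is no written lease; a current Class G Registration is held. But applying paragraphs (f)–(g): (f) is triggered — a current Standing Exemption Letter is held. (g), which would lift (f), does not operate here — the property is let privately without advertisement. Exception (a) does not apply.
Exception (b) is satisfied on its face — the compliance score is 40 points, under the 41 points limit; a current Provisional Waiver is held; a current Tier 3 Certificate is held. Turning to paragraph (h): (h) is engaged — the space is let for business use. So (b) is unavailable.
All of (c)'s requirements are met (the tenant is an immediate family member; the coverage ratio is 97%, meeting the 88% threshold; a current Provisional Approval is held). Turning to paragraph (i): (i) operates against (c): the registered capacity is 800 units, meeting the 620 units threshold. Exception (c) does not apply.
Exception (d): the studio outbuilding is part of the primary residence; Anika is a registered non-profit — every condition holds. However, paragraphs (j)–(q) must be considered: (j) operates against (d): a current Schedule 4 Clearance is held. (k) would limit (j) — the qualifying period is 85 days, less than the 95 days limit — but (l) sets (k) aside: (l) operates against (k): aggregate throughput is 1,880 units, less than the 2,730 units limit. (m) operates (assessed value is $111,500, below the $123,000 limit), but is overridden by (n): (n) applies — a current General Exemption Letter is held. (o) operates (the reference index is 782, under the 890 limit), but is set aside by (p): (p) operates against (o): a current Category A Waiver is held. (q), which would lift (p), is not triggered — the baseline figure is 969, not below 836. Exception (d) does not apply.
Exception (e) is satisfied on its face — a current Annual Waiver is held; a current Annual Certificate is held; the number of days the property was let is 100 days, below the 119 days limit. But applying paragraph (r): (r) operates against (e): a current Provisional Clearance is held. So (e) is unavailable.
No exception is made out. Anika falls within the general rule.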